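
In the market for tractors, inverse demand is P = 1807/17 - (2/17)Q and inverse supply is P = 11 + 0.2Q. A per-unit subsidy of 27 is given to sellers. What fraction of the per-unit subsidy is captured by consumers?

Pre-subsidy: 1807/17 - (2/17)Q = 11 + 0.2Q gives Q* = 300 and P* = 71.
With the subsidy, sellers receive Ps = Pb + 27 for each unit, where Pb is the price buyers pay.
On the curves, Pb = 1807/17 - (2/17)Q and Ps = 11 + 0.2Q; the wedge Ps − Pb = 27 gives 11 + 0.2Q − (1807/17 - (2/17)Q) = 27, so Q' = 385.
Then Pb = 1807/17 − (2/17)·385 = 61 and Ps = 11 + 0.2·385 = 88.
Buyers' price falls by P* − Pb = 71 − 61 = 10; sellers' price rises by Ps − P* = 88 − 71 = 17.
So consumers capture 10/27 = 10/27 of each unit of subsidy.

Consumer share = 10/27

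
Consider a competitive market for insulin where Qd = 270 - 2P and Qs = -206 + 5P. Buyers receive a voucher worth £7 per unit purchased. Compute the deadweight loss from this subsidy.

Deadweight loss = £35

Pre-subsidy: 270 - 2P = -206 + 5P gives P* = 68, Q* = 134.
With the rebate, buyers effectively pay Pb = Ps − 7, where Ps is the price sellers receive.
Demand in terms of Ps becomes Qd = 270 − 2(Ps − 7) = 284 - 2Ps. Setting this equal to supply: 284 - 2Ps = -206 + 5Ps, so Ps = 70.
Buyers pay Pb = 70 − 7 = 63; Q' = -206 + 5·70 = 144.
The subsidy expands output by 144 − 134 = 10 past the efficient level; on those units the gap between marginal cost and willingness to pay runs from 0 up to 7.
DWL = ½ × 7 × 10 = 35.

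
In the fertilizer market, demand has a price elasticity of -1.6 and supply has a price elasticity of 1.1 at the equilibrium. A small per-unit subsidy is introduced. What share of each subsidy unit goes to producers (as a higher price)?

For a small subsidy around the equilibrium, the benefit split depends on the relative slopes, which at a point are proportional to the elasticities.
Buyer share = εs/(εs + |εd|) = 1.1/(1.1 + 1.6) = 11/27; seller share = |εd|/(εs + |εd|) = 16/27.
So producers capture 16/27 of the subsidy.

Producer share = 16/27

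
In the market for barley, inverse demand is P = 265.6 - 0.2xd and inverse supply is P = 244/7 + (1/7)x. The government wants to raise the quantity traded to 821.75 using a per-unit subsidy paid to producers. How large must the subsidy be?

At x = 821.75, from the demand curve buyers pay Pb = 265.6 − 0.2·821.75 = 101.25; from the supply curve sellers need Ps = 244/7 + (1/7)·821.75 = 152.25.
The subsidy must fill the gap: s = Ps − Pb = 152.25 − 101.25 = 51.

Required subsidy s = 51 per unit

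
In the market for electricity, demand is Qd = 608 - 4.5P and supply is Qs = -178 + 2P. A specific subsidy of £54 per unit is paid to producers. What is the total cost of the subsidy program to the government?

Pre-subsidy: 608 - 4.5P = -178 + 2P gives P* = 1572/13, Q* = 830/13.
With the subsidy, sellers receive Ps = Pb + 54 for each unit, where Pb is the price buyers pay.
Supply in terms of Pb becomes Qs = -178 + 2(Pb + 54) = -70 + 2Pb. Setting this equal to demand: 608 - 4.5Pb = -70 + 2Pb, so Pb = 1356/13.
Sellers receive Ps = 1356/13 + 54 = 2058/13; Q' = 608 − 4.5·(1356/13) = 1802/13.
Government outlay = subsidy × quantity = 54 × 1802/13 = 97308/13.

Government cost = 97308/13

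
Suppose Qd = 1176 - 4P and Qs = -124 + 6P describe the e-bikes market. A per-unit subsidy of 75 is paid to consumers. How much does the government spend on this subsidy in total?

Pre-subsidy: 1176 - 4P = -124 + 6P gives P* = 130, Q* = 656.
With the rebate, buyers effectively pay Pb = Ps − 75, where Ps is the price sellers receive.
Demand in terms of Ps becomes Qd = 1176 − 4(Ps − 75) = 1476 - 4Ps. Setting this equal to supply: 1476 - 4Ps = -124 + 6Ps, so Ps = 160.
Buyers pay Pb = 160 − 75 = 85; Q' = -124 + 6·160 = 836.
Government outlay = subsidy × quantity = 75 × 836 = 62700.

Government cost = 62700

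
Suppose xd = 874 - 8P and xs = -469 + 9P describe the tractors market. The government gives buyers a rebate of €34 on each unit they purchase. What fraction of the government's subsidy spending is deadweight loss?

Pre-subsidy: 874 - 8P = -469 + 9P gives P* = 79, x* = 242.
With the rebate, buyers effectively pay Pb = Ps − 34, where Ps is the price sellers receive.
Demand in terms of Ps becomes xd = 874 − 8(Ps − 34) = 1146 - 8Ps. Setting this equal to supply: 1146 - 8Ps = -469 + 9Ps, so Ps = 95.
Buyers pay Pb = 95 − 34 = 61; x' = -469 + 9·95 = 386.
ΔCS = ½(242 + 386)(79 − 61) = 5652; ΔPS = ½(242 + 386)(95 − 79) = 5024.
Government spending = 34 × 386 = 13124.
DWL = ½ × 34 × (386 − 242) = 2448; fraction = 2448 / 13124 = 36/193.

DWL / government spending = 36/193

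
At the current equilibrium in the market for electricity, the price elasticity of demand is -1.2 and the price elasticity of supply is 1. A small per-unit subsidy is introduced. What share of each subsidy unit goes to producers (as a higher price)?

For a small subsidy around the equilibrium, the benefit split depends on the relative slopes, which at a point are proportional to the elasticities.
Buyer share = εs/(εs + |εd|) = 1/(1 + 1.2) = 5/11; seller share = |εd|/(εs + |εd|) = 6/11.
So producers capture 6/11 of the subsidy.

Producer share = 6/11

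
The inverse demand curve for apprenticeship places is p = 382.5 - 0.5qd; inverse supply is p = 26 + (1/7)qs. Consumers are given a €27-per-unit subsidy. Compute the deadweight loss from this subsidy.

Pre-subsidy: 382.5 - 0.5q = 26 + (1/7)q gives q* = 4991/9 and p* = 947/9.
With the rebate, buyers effectively pay pb = ps − 27, where ps is the price sellers receive.
On the curves, pb = 382.5 - 0.5q and ps = 26 + (1/7)q; the wedge ps − pb = 27 gives 26 + (1/7)q − (382.5 - 0.5q) = 27, so q' = 5369/9.
Then pb = 382.5 − 0.5·(5369/9) = 758/9 and ps = 26 + (1/7)·(5369/9) = 1001/9.
The subsidy expands output by 5369/9 − 4991/9 = 42 past the efficient level; on those units the gap between marginal cost and willingness to pay runs from 0 up to 27.
DWL = ½ × 27 × 42 = 567.

Deadweight loss = €567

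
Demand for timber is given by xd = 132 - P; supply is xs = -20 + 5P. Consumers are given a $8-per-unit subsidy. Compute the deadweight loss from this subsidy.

Deadweight loss = 80/3

Pre-subsidy: 132 - P = -20 + 5P gives P* = 76/3, x* = 320/3.
With the rebate, buyers effectively pay Pb = Ps − 8, where Ps is the price sellers receive.
Demand in terms of Ps becomes xd = 132 − 1(Ps − 8) = 140 - Ps. Setting this equal to supply: 140 - Ps = -20 + 5Ps, so Ps = 80/3.
Buyers pay Pb = 80/3 − 8 = 56/3; x' = -20 + 5·(80/3) = 340/3.
The subsidy expands output by 340/3 − 320/3 = 20/3 past the efficient level; on those units the gap between marginal cost and willingness to pay runs from 0 up to 8.
DWL = ½ × 8 × 20/3 = 80/3.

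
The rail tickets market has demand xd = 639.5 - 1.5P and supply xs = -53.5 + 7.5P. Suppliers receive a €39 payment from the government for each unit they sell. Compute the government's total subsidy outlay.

Pre-subsidy: 639.5 - 1.5P = -53.5 + 7.5P gives P* = 77, x* = 524.
With the subsidy, sellers receive Ps = Pb + 39 for each unit, where Pb is the price buyers pay.
Supply in terms of Pb becomes xs = -53.5 + 7.5(Pb + 39) = 239 + 7.5Pb. Setting this equal to demand: 639.5 - 1.5Pb = 239 + 7.5Pb, so Pb = 44.5.
Sellers receive Ps = 44.5 + 39 = 83.5; x' = 639.5 − 1.5·44.5 = 572.75.
Government outlay = subsidy × quantity = 39 × 572.75 = 22337.25.

Government cost = €22337.25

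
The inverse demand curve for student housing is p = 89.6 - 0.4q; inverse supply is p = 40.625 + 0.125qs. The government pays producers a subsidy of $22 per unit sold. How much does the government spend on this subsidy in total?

Pre-subsidy: 89.6 - 0.4q = 40.625 + 0.125q gives q* = 653/7 and p* = 366/7.
With the subsidy, sellers receive ps = pb + 22 for each unit, where pb is the price buyers pay.
On the curves, pb = 89.6 - 0.4q and ps = 40.625 + 0.125q; the wedge ps − pb = 22 gives 40.625 + 0.125q − (89.6 - 0.4q) = 22, so q' = 2839/21.
Then pb = 89.6 − 0.4·(2839/21) = 746/21 and ps = 40.625 + 0.125·(2839/21) = 1208/21.
Government outlay = subsidy × quantity = 22 × 2839/21 = 62458/21.

Government cost = 62458/21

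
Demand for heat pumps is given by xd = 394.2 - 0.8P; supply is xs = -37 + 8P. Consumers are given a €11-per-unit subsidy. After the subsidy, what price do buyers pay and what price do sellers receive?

Pre-subsidy: 394.2 - 0.8P = -37 + 8P gives P* = 49, x* = 355.
With the rebate, buyers effectively pay Pb = Ps − 11, where Ps is the price sellers receive.
Demand in terms of Ps becomes xd = 394.2 − 0.8(Ps − 11) = 403 - 0.8Ps. Setting this equal to supply: 403 - 0.8Ps = -37 + 8Ps, so Ps = 50.
Buyers pay Pb = 50 − 11 = 39; x' = -37 + 8·50 = 363.

Buyers pay €39; sellers receive €50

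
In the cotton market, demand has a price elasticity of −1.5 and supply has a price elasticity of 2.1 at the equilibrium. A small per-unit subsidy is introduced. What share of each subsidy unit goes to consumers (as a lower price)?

For a small subsidy around the equilibrium, the benefit split depends on the relative slopes, which at a point are proportional to the elasticities.
Buyer share = εs/(εs + |εd|) = 2.1/(2.1 + 1.5) = 7/12; seller share = |εd|/(εs + |εd|) = 5/12.

Consumer share = 7/12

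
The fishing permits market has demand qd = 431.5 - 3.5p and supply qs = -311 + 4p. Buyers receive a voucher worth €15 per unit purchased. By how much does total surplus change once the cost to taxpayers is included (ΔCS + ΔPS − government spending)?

Pre-subsidy: 431.5 - 3.5p = -311 + 4p gives p* = 99, q* = 85.
With the rebate, buyers effectively pay pb = ps − 15, where ps is the price sellers receive.
Demand in terms of ps becomes qd = 431.5 − 3.5(ps − 15) = 484 - 3.5ps. Setting this equal to supply: 484 - 3.5ps = -311 + 4ps, so ps = 106.
Buyers pay pb = 106 − 15 = 91; q' = -311 + 4·106 = 113.
ΔCS = ½(85 + 113)(99 − 91) = 792; ΔPS = ½(85 + 113)(106 − 99) = 693.
Government spending = 15 × 113 = 1695.
Net change = 792 + 693 − 1695 = -210. The loss equals the DWL triangle ½·15·28.

Net change in total surplus = -€210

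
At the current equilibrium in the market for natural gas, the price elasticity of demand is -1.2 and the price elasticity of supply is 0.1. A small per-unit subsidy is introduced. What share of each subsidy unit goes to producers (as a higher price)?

For a small subsidy around the equilibrium, the benefit split depends on the relative slopes, which at a point are proportional to the elasticities.
Buyer share = εs/(εs + |εd|) = 0.1/(0.1 + 1.2) = 1/13; seller share = |εd|/(εs + |εd|) = 12/13.
So producers capture 12/13 of the subsidy.

Producer share = 12/13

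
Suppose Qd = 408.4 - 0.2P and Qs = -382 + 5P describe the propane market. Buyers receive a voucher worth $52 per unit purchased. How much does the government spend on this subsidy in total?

Government cost = $20176

Pre-subsidy: 408.4 - 0.2P = -382 + 5P gives P* = 152, Q* = 378.
With the rebate, buyers effectively pay Pb = Ps − 52, where Ps is the price sellers receive.
Demand in terms of Ps becomes Qd = 408.4 − 0.2(Ps − 52) = 418.8 - 0.2Ps. Setting this equal to supply: 418.8 - 0.2Ps = -382 + 5Ps, so Ps = 154.
Buyers pay Pb = 154 − 52 = 102; Q' = -382 + 5·154 = 388.
Government outlay = subsidy × quantity = 52 × 388 = 20176.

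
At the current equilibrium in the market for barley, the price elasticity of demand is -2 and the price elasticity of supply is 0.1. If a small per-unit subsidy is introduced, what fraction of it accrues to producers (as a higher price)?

For a small subsidy around the equilibrium, the benefit split depends on the relative slopes, which at a point are proportional to the elasticities.
Buyer share = εs/(εs + |εd|) = 0.1/(0.1 + 2) = 1/21; seller share = |εd|/(εs + |εd|) = 20/21.
So producers capture 20/21 of the subsidy.

Producer share = 20/21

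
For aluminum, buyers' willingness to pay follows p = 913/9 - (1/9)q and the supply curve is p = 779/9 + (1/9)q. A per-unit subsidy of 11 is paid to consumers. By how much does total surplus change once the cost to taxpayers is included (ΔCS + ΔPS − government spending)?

Net change in total surplus = -272.25

Pre-subsidy: 913/9 - (1/9)q = 779/9 + (1/9)q gives q* = 67 and p* = 94.
With the rebate, buyers effectively pay pb = ps − 11, where ps is the price sellers receive.
On the curves, pb = 913/9 - (1/9)q and ps = 779/9 + (1/9)q; the wedge ps − pb = 11 gives 779/9 + (1/9)q − (913/9 - (1/9)q) = 11, so q' = 116.5.
Then pb = 913/9 − (1/9)·116.5 = 88.5 and ps = 779/9 + (1/9)·116.5 = 99.5.
ΔCS = ½(67 + 116.5)(94 − 88.5) = 504.625; ΔPS = ½(67 + 116.5)(99.5 − 94) = 504.625.
Government spending = 11 × 116.5 = 1281.5.
Net change = 504.625 + 504.625 − 1281.5 = -272.25. The loss equals the DWL triangle ½·11·49.5.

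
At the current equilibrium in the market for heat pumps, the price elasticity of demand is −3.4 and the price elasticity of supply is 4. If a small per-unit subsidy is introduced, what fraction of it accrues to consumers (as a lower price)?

For a small subsidy around the equilibrium, the benefit split depends on the relative slopes, which at a point are proportional to the elasticities.
Buyer share = εs/(εs + |εd|) = 4/(4 + 3.4) = 20/37; seller share = |εd|/(εs + |εd|) = 17/37.

Consumer share = 20/37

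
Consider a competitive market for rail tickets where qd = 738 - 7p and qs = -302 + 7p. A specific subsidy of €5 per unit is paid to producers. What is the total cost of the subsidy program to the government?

Pre-subsidy: 738 - 7p = -302 + 7p gives p* = 520/7, q* = 218.
With the subsidy, sellers receive ps = pb + 5 for each unit, where pb is the price buyers pay.
Supply in terms of pb becomes qs = -302 + 7(pb + 5) = -267 + 7pb. Setting this equal to demand: 738 - 7pb = -267 + 7pb, so pb = 1005/14.
Sellers receive ps = 1005/14 + 5 = 1075/14; q' = 738 − 7·(1005/14) = 235.5.
Government outlay = subsidy × quantity = 5 × 235.5 = 1177.5.

Government cost = €1177.5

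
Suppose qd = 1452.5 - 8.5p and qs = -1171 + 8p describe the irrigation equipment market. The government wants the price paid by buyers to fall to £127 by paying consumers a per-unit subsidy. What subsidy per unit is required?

Required subsidy s = £66 per unit

At a buyer price of 127, quantity demanded is 1452.5 − 8.5·127 = 373.
Sellers supply 373 only when they receive ps with -1171 + 8·ps = 373, i.e. ps = 193.
s = ps − pb = 193 − 127 = 66.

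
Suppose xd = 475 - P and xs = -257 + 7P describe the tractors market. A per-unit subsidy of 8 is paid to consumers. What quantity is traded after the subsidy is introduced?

Pre-subsidy: 475 - P = -257 + 7P gives P* = 91.5, x* = 383.5.
With the rebate, buyers effectively pay Pb = Ps − 8, where Ps is the price sellers receive.
Demand in terms of Ps becomes xd = 475 − 1(Ps − 8) = 483 - Ps. Setting this equal to supply: 483 - Ps = -257 + 7Ps, so Ps = 92.5.
Buyers pay Pb = 92.5 − 8 = 84.5; x' = -257 + 7·92.5 = 390.5.

x' = 390.5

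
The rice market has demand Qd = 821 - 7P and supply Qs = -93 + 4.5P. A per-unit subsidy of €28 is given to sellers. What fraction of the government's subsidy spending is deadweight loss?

DWL / government spending = 294/2617

Pre-subsidy: 821 - 7P = -93 + 4.5P gives P* = 1828/23, Q* = 6087/23.
With the subsidy, sellers receive Ps = Pb + 28 for each unit, where Pb is the price buyers pay.
Supply in terms of Pb becomes Qs = -93 + 4.5(Pb + 28) = 33 + 4.5Pb. Setting this equal to demand: 821 - 7Pb = 33 + 4.5Pb, so Pb = 1576/23.
Sellers receive Ps = 1576/23 + 28 = 2220/23; Q' = 821 − 7·(1576/23) = 7851/23.
ΔCS = ½(6087/23 + 7851/23)(1828/23 − 1576/23) = 76356/23; ΔPS = ½(6087/23 + 7851/23)(2220/23 − 1828/23) = 118776/23.
Government spending = 28 × 7851/23 = 219828/23.
DWL = ½ × 28 × (7851/23 − 6087/23) = 24696/23; fraction = (24696/23) / (219828/23) = 294/2617.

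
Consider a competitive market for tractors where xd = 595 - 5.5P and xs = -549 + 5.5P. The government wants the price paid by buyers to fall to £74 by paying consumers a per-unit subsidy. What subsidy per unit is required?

At a buyer price of 74, quantity demanded is 595 − 5.5·74 = 188.
Sellers supply 188 only when they receive Ps with -549 + 5.5·Ps = 188, i.e. Ps = 134.
s = Ps − Pb = 134 − 74 = 60.

Required subsidy s = £60 per unit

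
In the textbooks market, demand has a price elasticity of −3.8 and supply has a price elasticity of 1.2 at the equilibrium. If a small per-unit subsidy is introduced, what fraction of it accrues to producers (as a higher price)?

For a small subsidy around the equilibrium, the benefit split depends on the relative slopes, which at a point are proportional to the elasticities.
Buyer share = εs/(εs + |εd|) = 1.2/(1.2 + 3.8) = 0.24; seller share = |εd|/(εs + |εd|) = 0.76.
So producers capture 0.76 of the subsidy.

Producer share = 0.76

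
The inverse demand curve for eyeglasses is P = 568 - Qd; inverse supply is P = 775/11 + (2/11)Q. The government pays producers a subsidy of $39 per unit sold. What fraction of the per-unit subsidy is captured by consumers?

Pre-subsidy: 568 - Q = 775/11 + (2/11)Q gives Q* = 421 and P* = 147.
With the subsidy, sellers receive Ps = Pb + 39 for each unit, where Pb is the price buyers pay.
On the curves, Pb = 568 - Q and Ps = 775/11 + (2/11)Q; the wedge Ps − Pb = 39 gives 775/11 + (2/11)Q − (568 - Q) = 39, so Q' = 454.
Then Pb = 568 − 1·454 = 114 and Ps = 775/11 + (2/11)·454 = 153.
Buyers' price falls by P* − Pb = 147 − 114 = 33; sellers' price rises by Ps − P* = 153 − 147 = 6.
So consumers capture 33/39 = 11/13 of each unit of subsidy.

Consumer share = 11/13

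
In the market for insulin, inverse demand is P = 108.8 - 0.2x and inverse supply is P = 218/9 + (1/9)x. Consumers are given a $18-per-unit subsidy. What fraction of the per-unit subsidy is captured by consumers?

Consumer share = 9/14

Pre-subsidy: 108.8 - 0.2x = 218/9 + (1/9)x gives x* = 1903/7 and P* = 381/7.
With the rebate, buyers effectively pay Pb = Ps − 18, where Ps is the price sellers receive.
On the curves, Pb = 108.8 - 0.2x and Ps = 218/9 + (1/9)x; the wedge Ps − Pb = 18 gives 218/9 + (1/9)x − (108.8 - 0.2x) = 18, so x' = 2308/7.
Then Pb = 108.8 − 0.2·(2308/7) = 300/7 and Ps = 218/9 + (1/9)·(2308/7) = 426/7.
Buyers' price falls by P* − Pb = 381/7 − 300/7 = 81/7; sellers' price rises by Ps − P* = 426/7 − 381/7 = 45/7.
So consumers capture (81/7)/18 = 9/14 of each unit of subsidy.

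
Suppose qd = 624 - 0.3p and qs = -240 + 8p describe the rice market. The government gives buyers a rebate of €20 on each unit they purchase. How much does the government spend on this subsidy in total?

Pre-subsidy: 624 - 0.3p = -240 + 8p gives p* = 8640/83, q* = 49200/83.
With the rebate, buyers effectively pay pb = ps − 20, where ps is the price sellers receive.
Demand in terms of ps becomes qd = 624 − 0.3(ps − 20) = 630 - 0.3ps. Setting this equal to supply: 630 - 0.3ps = -240 + 8ps, so ps = 8700/83.
Buyers pay pb = 8700/83 − 20 = 7040/83; q' = -240 + 8·(8700/83) = 49680/83.
Government outlay = subsidy × quantity = 20 × 49680/83 = 993600/83.

Government cost = 993600/83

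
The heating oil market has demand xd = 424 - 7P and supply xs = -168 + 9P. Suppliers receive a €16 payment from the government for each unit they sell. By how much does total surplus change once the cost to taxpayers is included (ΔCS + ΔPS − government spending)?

Pre-subsidy: 424 - 7P = -168 + 9P gives P* = 37, x* = 165.
With the subsidy, sellers receive Ps = Pb + 16 for each unit, where Pb is the price buyers pay.
Supply in terms of Pb becomes xs = -168 + 9(Pb + 16) = -24 + 9Pb. Setting this equal to demand: 424 - 7Pb = -24 + 9Pb, so Pb = 28.
Sellers receive Ps = 28 + 16 = 44; x' = 424 − 7·28 = 228.
ΔCS = ½(165 + 228)(37 − 28) = 1768.5; ΔPS = ½(165 + 228)(44 − 37) = 1375.5.
Government spending = 16 × 228 = 3648.
Net change = 1768.5 + 1375.5 − 3648 = -504. The loss equals the DWL triangle ½·16·63.

Net change in total surplus = -€504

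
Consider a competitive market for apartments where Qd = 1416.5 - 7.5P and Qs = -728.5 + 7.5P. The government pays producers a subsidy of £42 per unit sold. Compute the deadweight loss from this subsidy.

Deadweight loss = £3307.5

Pre-subsidy: 1416.5 - 7.5P = -728.5 + 7.5P gives P* = 143, Q* = 344.
With the subsidy, sellers receive Ps = Pb + 42 for each unit, where Pb is the price buyers pay.
Supply in terms of Pb becomes Qs = -728.5 + 7.5(Pb + 42) = -413.5 + 7.5Pb. Setting this equal to demand: 1416.5 - 7.5Pb = -413.5 + 7.5Pb, so Pb = 122.
Sellers receive Ps = 122 + 42 = 164; Q' = 1416.5 − 7.5·122 = 501.5.
The subsidy expands output by 501.5 − 344 = 157.5 past the efficient level; on those units the gap between marginal cost and willingness to pay runs from 0 up to 42.
DWL = ½ × 42 × 157.5 = 3307.5.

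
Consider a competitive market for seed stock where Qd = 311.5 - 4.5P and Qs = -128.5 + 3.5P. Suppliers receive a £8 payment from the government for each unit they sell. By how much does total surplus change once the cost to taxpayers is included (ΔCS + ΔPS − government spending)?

Pre-subsidy: 311.5 - 4.5P = -128.5 + 3.5P gives P* = 55, Q* = 64.
With the subsidy, sellers receive Ps = Pb + 8 for each unit, where Pb is the price buyers pay.
Supply in terms of Pb becomes Qs = -128.5 + 3.5(Pb + 8) = -100.5 + 3.5Pb. Setting this equal to demand: 311.5 - 4.5Pb = -100.5 + 3.5Pb, so Pb = 51.5.
Sellers receive Ps = 51.5 + 8 = 59.5; Q' = 311.5 − 4.5·51.5 = 79.75.
ΔCS = ½(64 + 79.75)(55 − 51.5) = 251.5625; ΔPS = ½(64 + 79.75)(59.5 − 55) = 323.4375.
Government spending = 8 × 79.75 = 638.
Net change = 251.5625 + 323.4375 − 638 = -63. The loss equals the DWL triangle ½·8·15.75.

Net change in total surplus = -£63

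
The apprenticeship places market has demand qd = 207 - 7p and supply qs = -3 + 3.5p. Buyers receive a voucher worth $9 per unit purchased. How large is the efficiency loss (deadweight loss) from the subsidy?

Pre-subsidy: 207 - 7p = -3 + 3.5p gives p* = 20, q* = 67.
With the rebate, buyers effectively pay pb = ps − 9, where ps is the price sellers receive.
Demand in terms of ps becomes qd = 207 − 7(ps − 9) = 270 - 7ps. Setting this equal to supply: 270 - 7ps = -3 + 3.5ps, so ps = 26.
Buyers pay pb = 26 − 9 = 17; q' = -3 + 3.5·26 = 88.
The subsidy expands output by 88 − 67 = 21 past the efficient level; on those units the gap between marginal cost and willingness to pay runs from 0 up to 9.
DWL = ½ × 9 × 21 = 94.5.

Deadweight loss = $94.5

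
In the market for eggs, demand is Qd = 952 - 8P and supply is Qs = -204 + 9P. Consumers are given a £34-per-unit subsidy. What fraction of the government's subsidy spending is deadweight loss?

Pre-subsidy: 952 - 8P = -204 + 9P gives P* = 68, Q* = 408.
With the rebate, buyers effectively pay Pb = Ps − 34, where Ps is the price sellers receive.
Demand in terms of Ps becomes Qd = 952 − 8(Ps − 34) = 1224 - 8Ps. Setting this equal to supply: 1224 - 8Ps = -204 + 9Ps, so Ps = 84.
Buyers pay Pb = 84 − 34 = 50; Q' = -204 + 9·84 = 552.
ΔCS = ½(408 + 552)(68 − 50) = 8640; ΔPS = ½(408 + 552)(84 − 68) = 7680.
Government spending = 34 × 552 = 18768.
DWL = ½ × 34 × (552 − 408) = 2448; fraction = 2448 / 18768 = 3/23.

DWL / government spending = 3/23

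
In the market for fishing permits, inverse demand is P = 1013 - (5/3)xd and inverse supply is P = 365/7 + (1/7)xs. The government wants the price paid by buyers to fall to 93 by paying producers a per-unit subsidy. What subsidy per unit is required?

At a buyer price of 93, quantity demanded is 607.8 − 0.6·93 = 552.
Sellers supply 552 only when they receive Ps = 365/7 + (1/7)·552 = 131.
s = Ps − Pb = 131 − 93 = 38.

Required subsidy s = 38 per unit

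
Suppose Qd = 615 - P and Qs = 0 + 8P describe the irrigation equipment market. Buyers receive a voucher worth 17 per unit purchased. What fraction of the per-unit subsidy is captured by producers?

Producer share = 1/9

Pre-subsidy: 615 - P = 0 + 8P gives P* = 205/3, Q* = 1640/3.
With the rebate, buyers effectively pay Pb = Ps − 17, where Ps is the price sellers receive.
Demand in terms of Ps becomes Qd = 615 − 1(Ps − 17) = 632 - Ps. Setting this equal to supply: 632 - Ps = 0 + 8Ps, so Ps = 632/9.
Buyers pay Pb = 632/9 − 17 = 479/9; Q' = 0 + 8·(632/9) = 5056/9.
Buyers' price falls by P* − Pb = 205/3 − 479/9 = 136/9; sellers' price rises by Ps − P* = 632/9 − 205/3 = 17/9.
So producers capture (17/9)/17 = 1/9 of each unit of subsidy.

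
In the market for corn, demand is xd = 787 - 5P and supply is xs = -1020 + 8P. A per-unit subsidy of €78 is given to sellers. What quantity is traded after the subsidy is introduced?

x' = 332

Pre-subsidy: 787 - 5P = -1020 + 8P gives P* = 139, x* = 92.
With the subsidy, sellers receive Ps = Pb + 78 for each unit, where Pb is the price buyers pay.
Supply in terms of Pb becomes xs = -1020 + 8(Pb + 78) = -396 + 8Pb. Setting this equal to demand: 787 - 5Pb = -396 + 8Pb, so Pb = 91.
Sellers receive Ps = 91 + 78 = 169; x' = 787 − 5·91 = 332.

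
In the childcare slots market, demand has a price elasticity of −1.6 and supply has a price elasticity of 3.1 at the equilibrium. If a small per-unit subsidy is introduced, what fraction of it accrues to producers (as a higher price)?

For a small subsidy around the equilibrium, the benefit split depends on the relative slopes, which at a point are proportional to the elasticities.
Buyer share = εs/(εs + |εd|) = 3.1/(3.1 + 1.6) = 31/47; seller share = |εd|/(εs + |εd|) = 16/47.
So producers capture 16/47 of the subsidy.

Producer share = 16/47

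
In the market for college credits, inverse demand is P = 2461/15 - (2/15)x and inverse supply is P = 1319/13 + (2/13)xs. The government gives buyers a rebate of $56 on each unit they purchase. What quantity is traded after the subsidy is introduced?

x' = 413

Pre-subsidy: 2461/15 - (2/15)x = 1319/13 + (2/13)x gives x* = 218 and P* = 135.
With the rebate, buyers effectively pay Pb = Ps − 56, where Ps is the price sellers receive.
On the curves, Pb = 2461/15 - (2/15)x and Ps = 1319/13 + (2/13)x; the wedge Ps − Pb = 56 gives 1319/13 + (2/13)x − (2461/15 - (2/15)x) = 56, so x' = 413.
Then Pb = 2461/15 − (2/15)·413 = 109 and Ps = 1319/13 + (2/13)·413 = 165.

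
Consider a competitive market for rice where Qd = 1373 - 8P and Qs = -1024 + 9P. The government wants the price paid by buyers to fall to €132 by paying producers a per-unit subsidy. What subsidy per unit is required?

At a buyer price of 132, quantity demanded is 1373 − 8·132 = 317.
Sellers supply 317 only when they receive Ps with -1024 + 9·Ps = 317, i.e. Ps = 149.
s = Ps − Pb = 149 − 132 = 17.

Required subsidy s = €17 per unit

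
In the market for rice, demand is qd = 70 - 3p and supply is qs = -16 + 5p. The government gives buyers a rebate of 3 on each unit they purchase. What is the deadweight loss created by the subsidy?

Deadweight loss = 8.4375

Pre-subsidy: 70 - 3p = -16 + 5p gives p* = 10.75, q* = 37.75.
With the rebate, buyers effectively pay pb = ps − 3, where ps is the price sellers receive.
Demand in terms of ps becomes qd = 70 − 3(ps − 3) = 79 - 3ps. Setting this equal to supply: 79 - 3ps = -16 + 5ps, so ps = 11.875.
Buyers pay pb = 11.875 − 3 = 8.875; q' = -16 + 5·11.875 = 43.375.
The subsidy expands output by 43.375 − 37.75 = 5.625 past the efficient level; on those units the gap between marginal cost and willingness to pay runs from 0 up to 3.
DWL = ½ × 3 × 5.625 = 8.4375.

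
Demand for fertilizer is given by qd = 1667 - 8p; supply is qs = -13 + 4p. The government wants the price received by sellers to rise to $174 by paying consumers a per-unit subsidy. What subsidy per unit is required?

At a seller price of 174, quantity supplied is -13 + 4·174 = 683.
Buyers absorb 683 only when they pay pb with 1667 − 8·pb = 683, i.e. pb = 123.
s = ps − pb = 174 − 123 = 51.

Required subsidy s = $51 per unit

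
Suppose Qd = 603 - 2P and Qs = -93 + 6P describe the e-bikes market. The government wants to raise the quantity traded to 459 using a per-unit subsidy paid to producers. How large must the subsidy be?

Required subsidy s = 20 per unit

At Q = 459, invert demand for the buyer price: Pb = (603 − 459)/2 = 72; invert supply for the seller price: Ps = (459 − (-93))/6 = 92.
The subsidy must fill the gap: s = Ps − Pb = 92 − 72 = 20.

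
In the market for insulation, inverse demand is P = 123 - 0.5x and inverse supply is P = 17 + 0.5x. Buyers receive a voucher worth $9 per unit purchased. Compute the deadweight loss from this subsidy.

Deadweight loss = $40.5

Pre-subsidy: 123 - 0.5x = 17 + 0.5x gives x* = 106 and P* = 70.
With the rebate, buyers effectively pay Pb = Ps − 9, where Ps is the price sellers receive.
On the curves, Pb = 123 - 0.5x and Ps = 17 + 0.5x; the wedge Ps − Pb = 9 gives 17 + 0.5x − (123 - 0.5x) = 9, so x' = 115.
Then Pb = 123 − 0.5·115 = 65.5 and Ps = 17 + 0.5·115 = 74.5.
The subsidy expands output by 115 − 106 = 9 past the efficient level; on those units the gap between marginal cost and willingness to pay runs from 0 up to 9.
DWL = ½ × 9 × 9 = 40.5.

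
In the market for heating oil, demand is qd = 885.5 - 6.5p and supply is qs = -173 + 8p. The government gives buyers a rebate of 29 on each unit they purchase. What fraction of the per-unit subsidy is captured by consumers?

Pre-subsidy: 885.5 - 6.5p = -173 + 8p gives p* = 73, q* = 411.
With the rebate, buyers effectively pay pb = ps − 29, where ps is the price sellers receive.
Demand in terms of ps becomes qd = 885.5 − 6.5(ps − 29) = 1074 - 6.5ps. Setting this equal to supply: 1074 - 6.5ps = -173 + 8ps, so ps = 86.
Buyers pay pb = 86 − 29 = 57; q' = -173 + 8·86 = 515.
Buyers' price falls by p* − pb = 73 − 57 = 16; sellers' price rises by ps − p* = 86 − 73 = 13.
So consumers capture 16/29 = 16/29 of each unit of subsidy.

Consumer share = 16/29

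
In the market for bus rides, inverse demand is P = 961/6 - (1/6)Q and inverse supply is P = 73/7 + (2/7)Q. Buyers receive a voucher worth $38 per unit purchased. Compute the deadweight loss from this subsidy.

Deadweight loss = $1596

Pre-subsidy: 961/6 - (1/6)Q = 73/7 + (2/7)Q gives Q* = 331 and P* = 105.
With the rebate, buyers effectively pay Pb = Ps − 38, where Ps is the price sellers receive.
On the curves, Pb = 961/6 - (1/6)Q and Ps = 73/7 + (2/7)Q; the wedge Ps − Pb = 38 gives 73/7 + (2/7)Q − (961/6 - (1/6)Q) = 38, so Q' = 415.
Then Pb = 961/6 − (1/6)·415 = 91 and Ps = 73/7 + (2/7)·415 = 129.
The subsidy expands output by 415 − 331 = 84 past the efficient level; on those units the gap between marginal cost and willingness to pay runs from 0 up to 38.
DWL = ½ × 38 × 84 = 1596.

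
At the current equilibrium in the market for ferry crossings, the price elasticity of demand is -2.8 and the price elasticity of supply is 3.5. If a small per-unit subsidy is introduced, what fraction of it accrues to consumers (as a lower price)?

Consumer share = 5/9

For a small subsidy around the equilibrium, the benefit split depends on the relative slopes, which at a point are proportional to the elasticities.
Buyer share = εs/(εs + |εd|) = 3.5/(3.5 + 2.8) = 5/9; seller share = |εd|/(εs + |εd|) = 4/9.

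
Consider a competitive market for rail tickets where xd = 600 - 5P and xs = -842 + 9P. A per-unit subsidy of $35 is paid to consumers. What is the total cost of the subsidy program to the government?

Pre-subsidy: 600 - 5P = -842 + 9P gives P* = 103, x* = 85.
With the rebate, buyers effectively pay Pb = Ps − 35, where Ps is the price sellers receive.
Demand in terms of Ps becomes xd = 600 − 5(Ps − 35) = 775 - 5Ps. Setting this equal to supply: 775 - 5Ps = -842 + 9Ps, so Ps = 115.5.
Buyers pay Pb = 115.5 − 35 = 80.5; x' = -842 + 9·115.5 = 197.5.
Government outlay = subsidy × quantity = 35 × 197.5 = 6912.5.

Government cost = $6912.5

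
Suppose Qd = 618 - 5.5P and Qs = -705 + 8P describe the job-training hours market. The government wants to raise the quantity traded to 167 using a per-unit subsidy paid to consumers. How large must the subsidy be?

At Q = 167, invert demand for the buyer price: Pb = (618 − 167)/5.5 = 82; invert supply for the seller price: Ps = (167 − (-705))/8 = 109.
The subsidy must fill the gap: s = Ps − Pb = 109 − 82 = 27.

Required subsidy s = 27 per unit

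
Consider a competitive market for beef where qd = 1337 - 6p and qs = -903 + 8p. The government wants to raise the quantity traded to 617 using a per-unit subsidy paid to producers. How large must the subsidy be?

At q = 617, invert demand for the buyer price: pb = (1337 − 617)/6 = 120; invert supply for the seller price: ps = (617 − (-903))/8 = 190.
The subsidy must fill the gap: s = ps − pb = 190 − 120 = 70.

Required subsidy s = 70 per unit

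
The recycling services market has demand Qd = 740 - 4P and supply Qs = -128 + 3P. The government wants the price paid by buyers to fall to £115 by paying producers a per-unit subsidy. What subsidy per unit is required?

At a buyer price of 115, quantity demanded is 740 − 4·115 = 280.
Sellers supply 280 only when they receive Ps with -128 + 3·Ps = 280, i.e. Ps = 136.
s = Ps − Pb = 136 − 115 = 21.

Required subsidy s = £21 per unit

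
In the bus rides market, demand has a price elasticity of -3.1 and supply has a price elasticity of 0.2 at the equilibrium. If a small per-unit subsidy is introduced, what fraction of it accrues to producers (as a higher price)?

Producer share = 31/33

For a small subsidy around the equilibrium, the benefit split depends on the relative slopes, which at a point are proportional to the elasticities.
Buyer share = εs/(εs + |εd|) = 0.2/(0.2 + 3.1) = 2/33; seller share = |εd|/(εs + |εd|) = 31/33.
So producers capture 31/33 of the subsidy.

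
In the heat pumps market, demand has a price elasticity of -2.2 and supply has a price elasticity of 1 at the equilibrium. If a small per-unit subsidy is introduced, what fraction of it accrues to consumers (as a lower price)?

For a small subsidy around the equilibrium, the benefit split depends on the relative slopes, which at a point are proportional to the elasticities.
Buyer share = εs/(εs + |εd|) = 1/(1 + 2.2) = 0.3125; seller share = |εd|/(εs + |εd|) = 0.6875.

Consumer share = 0.3125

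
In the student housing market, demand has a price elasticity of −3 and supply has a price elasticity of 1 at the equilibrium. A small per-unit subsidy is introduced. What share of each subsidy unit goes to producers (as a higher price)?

Producer share = 0.75

For a small subsidy around the equilibrium, the benefit split depends on the relative slopes, which at a point are proportional to the elasticities.
Buyer share = εs/(εs + |εd|) = 1/(1 + 3) = 0.25; seller share = |εd|/(εs + |εd|) = 0.75.
So producers capture 0.75 of the subsidy.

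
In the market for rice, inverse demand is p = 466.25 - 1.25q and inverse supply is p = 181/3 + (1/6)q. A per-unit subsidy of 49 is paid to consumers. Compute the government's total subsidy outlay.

Pre-subsidy: 466.25 - 1.25q = 181/3 + (1/6)q gives q* = 4871/17 and p* = 3675/34.
With the rebate, buyers effectively pay pb = ps − 49, where ps is the price sellers receive.
On the curves, pb = 466.25 - 1.25q and ps = 181/3 + (1/6)q; the wedge ps − pb = 49 gives 181/3 + (1/6)q − (466.25 - 1.25q) = 49, so q' = 5459/17.
Then pb = 466.25 − 1.25·(5459/17) = 2205/34 and ps = 181/3 + (1/6)·(5459/17) = 3871/34.
Government outlay = subsidy × quantity = 49 × 5459/17 = 267491/17.

Government cost = 267491/17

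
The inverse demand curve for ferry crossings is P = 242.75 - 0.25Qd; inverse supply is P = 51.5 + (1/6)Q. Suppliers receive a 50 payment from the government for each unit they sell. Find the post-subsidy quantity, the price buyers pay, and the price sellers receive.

Q' = 579; buyers pay 98; sellers receive 148

Pre-subsidy: 242.75 - 0.25Q = 51.5 + (1/6)Q gives Q* = 459 and P* = 128.
With the subsidy, sellers receive Ps = Pb + 50 for each unit, where Pb is the price buyers pay.
On the curves, Pb = 242.75 - 0.25Q and Ps = 51.5 + (1/6)Q; the wedge Ps − Pb = 50 gives 51.5 + (1/6)Q − (242.75 - 0.25Q) = 50, so Q' = 579.
Then Pb = 242.75 − 0.25·579 = 98 and Ps = 51.5 + (1/6)·579 = 148.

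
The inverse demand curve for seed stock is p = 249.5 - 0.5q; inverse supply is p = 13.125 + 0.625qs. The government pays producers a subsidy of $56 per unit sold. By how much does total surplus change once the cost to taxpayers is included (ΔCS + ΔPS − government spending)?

Pre-subsidy: 249.5 - 0.5q = 13.125 + 0.625q gives q* = 1891/9 and p* = 1300/9.
With the subsidy, sellers receive ps = pb + 56 for each unit, where pb is the price buyers pay.
On the curves, pb = 249.5 - 0.5q and ps = 13.125 + 0.625q; the wedge ps − pb = 56 gives 13.125 + 0.625q − (249.5 - 0.5q) = 56, so q' = 2339/9.
Then pb = 249.5 − 0.5·(2339/9) = 1076/9 and ps = 13.125 + 0.625·(2339/9) = 1580/9.
ΔCS = ½(1891/9 + 2339/9)(1300/9 − 1076/9) = 52640/9; ΔPS = ½(1891/9 + 2339/9)(1580/9 − 1300/9) = 65800/9.
Government spending = 56 × 2339/9 = 130984/9.
Net change = 52640/9 + 65800/9 − 130984/9 = -12544/9. The loss equals the DWL triangle ½·56·448/9.

Net change in total surplus = -12544/9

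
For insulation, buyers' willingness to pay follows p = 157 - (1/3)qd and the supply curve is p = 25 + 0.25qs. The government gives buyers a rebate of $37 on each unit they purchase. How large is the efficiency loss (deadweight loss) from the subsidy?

Deadweight loss = 8214/7

Pre-subsidy: 157 - (1/3)q = 25 + 0.25q gives q* = 1584/7 and p* = 571/7.
With the rebate, buyers effectively pay pb = ps − 37, where ps is the price sellers receive.
On the curves, pb = 157 - (1/3)q and ps = 25 + 0.25q; the wedge ps − pb = 37 gives 25 + 0.25q − (157 - (1/3)q) = 37, so q' = 2028/7.
Then pb = 157 − (1/3)·(2028/7) = 423/7 and ps = 25 + 0.25·(2028/7) = 682/7.
The subsidy expands output by 2028/7 − 1584/7 = 444/7 past the efficient level; on those units the gap between marginal cost and willingness to pay runs from 0 up to 37.
DWL = ½ × 37 × 444/7 = 8214/7.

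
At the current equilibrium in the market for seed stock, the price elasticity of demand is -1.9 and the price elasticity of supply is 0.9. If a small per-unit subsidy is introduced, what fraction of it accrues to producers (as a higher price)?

For a small subsidy around the equilibrium, the benefit split depends on the relative slopes, which at a point are proportional to the elasticities.
Buyer share = εs/(εs + |εd|) = 0.9/(0.9 + 1.9) = 9/28; seller share = |εd|/(εs + |εd|) = 19/28.
So producers capture 19/28 of the subsidy.

Producer share = 19/28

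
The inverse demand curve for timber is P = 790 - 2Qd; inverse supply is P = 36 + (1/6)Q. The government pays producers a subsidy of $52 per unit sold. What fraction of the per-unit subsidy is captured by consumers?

Pre-subsidy: 790 - 2Q = 36 + (1/6)Q gives Q* = 348 and P* = 94.
With the subsidy, sellers receive Ps = Pb + 52 for each unit, where Pb is the price buyers pay.
On the curves, Pb = 790 - 2Q and Ps = 36 + (1/6)Q; the wedge Ps − Pb = 52 gives 36 + (1/6)Q − (790 - 2Q) = 52, so Q' = 372.
Then Pb = 790 − 2·372 = 46 and Ps = 36 + (1/6)·372 = 98.
Buyers' price falls by P* − Pb = 94 − 46 = 48; sellers' price rises by Ps − P* = 98 − 94 = 4.
So consumers capture 48/52 = 12/13 of each unit of subsidy.

Consumer share = 12/13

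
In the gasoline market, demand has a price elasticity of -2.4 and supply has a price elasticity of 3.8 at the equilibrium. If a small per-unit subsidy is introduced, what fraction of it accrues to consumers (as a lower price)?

For a small subsidy around the equilibrium, the benefit split depends on the relative slopes, which at a point are proportional to the elasticities.
Buyer share = εs/(εs + |εd|) = 3.8/(3.8 + 2.4) = 19/31; seller share = |εd|/(εs + |εd|) = 12/31.

Consumer share = 19/31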